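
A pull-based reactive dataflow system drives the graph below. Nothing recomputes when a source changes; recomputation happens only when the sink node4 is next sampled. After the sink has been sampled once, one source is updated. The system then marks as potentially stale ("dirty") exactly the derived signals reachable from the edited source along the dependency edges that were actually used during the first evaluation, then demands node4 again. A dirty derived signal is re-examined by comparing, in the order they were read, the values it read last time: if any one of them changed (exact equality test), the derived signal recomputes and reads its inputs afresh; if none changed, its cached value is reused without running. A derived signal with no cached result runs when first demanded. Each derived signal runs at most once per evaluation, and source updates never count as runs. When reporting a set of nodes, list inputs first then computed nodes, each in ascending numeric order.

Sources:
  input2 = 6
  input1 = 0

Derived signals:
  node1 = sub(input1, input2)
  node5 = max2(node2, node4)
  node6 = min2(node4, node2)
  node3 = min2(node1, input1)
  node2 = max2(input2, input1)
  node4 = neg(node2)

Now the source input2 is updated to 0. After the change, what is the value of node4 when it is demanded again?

New value of node4: 0.

First evaluation (everything demanded from the output):
  node2 = max2(6, 0) = 6
  node4 = neg(6) = -6

Propagation after the edit:
  node2: runs — input2 6->0; result 0.
  node4: runs — node2 6->0; result 0.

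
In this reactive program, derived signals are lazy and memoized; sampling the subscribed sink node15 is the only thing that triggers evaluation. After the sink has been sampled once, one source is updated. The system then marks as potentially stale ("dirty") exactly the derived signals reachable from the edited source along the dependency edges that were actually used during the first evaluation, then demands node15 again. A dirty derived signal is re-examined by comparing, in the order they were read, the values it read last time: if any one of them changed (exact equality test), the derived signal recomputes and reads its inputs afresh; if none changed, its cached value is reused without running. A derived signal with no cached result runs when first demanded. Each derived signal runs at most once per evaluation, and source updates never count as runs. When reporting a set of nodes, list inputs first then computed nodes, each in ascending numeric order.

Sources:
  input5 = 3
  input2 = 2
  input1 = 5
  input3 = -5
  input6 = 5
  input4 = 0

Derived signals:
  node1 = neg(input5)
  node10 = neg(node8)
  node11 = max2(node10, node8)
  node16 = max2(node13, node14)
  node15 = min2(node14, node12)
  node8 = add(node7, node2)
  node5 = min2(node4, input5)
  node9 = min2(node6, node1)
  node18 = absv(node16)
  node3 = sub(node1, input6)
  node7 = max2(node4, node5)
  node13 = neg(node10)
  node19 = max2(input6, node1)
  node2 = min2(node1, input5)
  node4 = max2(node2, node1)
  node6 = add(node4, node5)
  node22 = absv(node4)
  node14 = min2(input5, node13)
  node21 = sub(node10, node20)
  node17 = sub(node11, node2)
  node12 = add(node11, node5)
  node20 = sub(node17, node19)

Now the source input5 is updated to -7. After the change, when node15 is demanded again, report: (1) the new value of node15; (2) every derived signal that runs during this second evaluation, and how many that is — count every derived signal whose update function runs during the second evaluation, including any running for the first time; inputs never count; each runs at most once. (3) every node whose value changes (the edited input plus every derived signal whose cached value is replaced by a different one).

First demand of the output computes:
  node1 = neg(3) = -3
  node2 = min2(-3, 3) = -3
  node4 = max2(-3, -3) = -3
  node5 = min2(-3, 3) = -3
  node7 = max2(-3, -3) = -3
  node8 = add(-3, -3) = -6
  node10 = neg(-6) = 6
  node11 = max2(6, -6) = 6
  node12 = add(6, -3) = 3
  node13 = neg(6) = -6
  node14 = min2(3, -6) = -6
  node15 = min2(-6, 3) = -6

After the edit, cleaning proceeds:
  node1: a read changed (input5 3->-7) — executes, giving 7.
  node2: a read changed (node1 -3->7; input5 3->-7) — executes, giving -7.
  node4: a read changed (node2 -3->-7; node1 -3->7) — executes, giving 7.
  node5: a read changed (node4 -3->7; input5 3->-7) — executes, giving -7.
  node7: a read changed (node4 -3->7; node5 -3->-7) — executes, giving 7.
  node8: a read changed (node7 -3->7; node2 -3->-7) — executes, giving 0.
  node10: a read changed (node8 -6->0) — executes, giving 0.
  node11: a read changed (node10 6->0; node8 -6->0) — executes, giving 0.
  node12: a read changed (node11 6->0; node5 -3->-7) — executes, giving -7.
  node13: a read changed (node10 6->0) — executes, giving 0.
  node14: a read changed (input5 3->-7; node13 -6->0) — executes, giving -7.
  node15: a read changed (node14 -6->-7; node12 3->-7) — executes, giving -7.

Demanding node15 again yields -7.
12 derived signals run: node1, node2, node4, node5, node7, node8, node10, node11, node12, node13, node14, node15.
The nodes whose values change: input5, node1, node2, node4, node5, node7, node8, node10, node11, node12, node13, node14, node15.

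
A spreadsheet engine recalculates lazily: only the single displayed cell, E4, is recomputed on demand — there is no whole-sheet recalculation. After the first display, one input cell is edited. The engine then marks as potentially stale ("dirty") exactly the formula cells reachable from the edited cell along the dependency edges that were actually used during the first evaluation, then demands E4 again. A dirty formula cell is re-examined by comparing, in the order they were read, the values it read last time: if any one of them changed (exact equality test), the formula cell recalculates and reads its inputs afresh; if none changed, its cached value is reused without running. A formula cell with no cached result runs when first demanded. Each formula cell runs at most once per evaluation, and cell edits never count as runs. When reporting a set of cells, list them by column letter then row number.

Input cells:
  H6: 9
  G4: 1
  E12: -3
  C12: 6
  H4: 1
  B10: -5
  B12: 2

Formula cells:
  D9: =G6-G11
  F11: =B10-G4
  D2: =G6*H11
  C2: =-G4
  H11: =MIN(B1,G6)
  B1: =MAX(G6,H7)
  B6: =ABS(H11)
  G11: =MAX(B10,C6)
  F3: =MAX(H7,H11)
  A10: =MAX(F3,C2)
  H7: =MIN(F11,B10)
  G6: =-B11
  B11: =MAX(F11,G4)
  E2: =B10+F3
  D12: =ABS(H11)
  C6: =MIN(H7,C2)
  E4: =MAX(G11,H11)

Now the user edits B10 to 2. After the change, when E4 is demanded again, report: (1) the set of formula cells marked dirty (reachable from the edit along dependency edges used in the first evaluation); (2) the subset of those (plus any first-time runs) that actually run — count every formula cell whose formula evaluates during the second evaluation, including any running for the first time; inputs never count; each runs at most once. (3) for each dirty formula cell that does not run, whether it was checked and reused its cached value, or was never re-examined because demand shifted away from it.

First evaluation (everything demanded from the output):
  C2 = -(1) = -1
  F11 = -5 - 1 = -6
  B11 = MAX(-6, 1) = 1
  G6 = -(1) = -1
  H7 = MIN(-6, -5) = -6
  B1 = MAX(-1, -6) = -1
  C6 = MIN(-6, -1) = -6
  G11 = MAX(-5, -6) = -5
  H11 = MIN(-1, -1) = -1
  E4 = MAX(-5, -1) = -1

Propagation after the edit:
  F11: runs — B10 -5->2; result 1.
  B11: runs — F11 -6->1; result 1 (same value as before).
  G6: checked — values it read are unchanged (B11 unchanged); reused cached -1 without running.
  H7: runs — F11 -6->1; B10 -5->2; result 1.
  B1: runs — H7 -6->1; result 1.
  C6: runs — H7 -6->1; result -1.
  G11: runs — B10 -5->2; C6 -6->-1; result 2.
  H11: runs — B1 -1->1; result -1 (same value as before).
  E4: runs — G11 -5->2; result 2.

Key observation: the cutoff stops propagation at G6 — its inputs' values are unchanged, so it reuses its cache.

Marked dirty: B1, B11, C6, E4, F11, G6, G11, H7, H11.
Formula cells that run: B1, B11, C6, E4, F11, G11, H7, H11 — 8 in total.
Checked but reused from cache: G6.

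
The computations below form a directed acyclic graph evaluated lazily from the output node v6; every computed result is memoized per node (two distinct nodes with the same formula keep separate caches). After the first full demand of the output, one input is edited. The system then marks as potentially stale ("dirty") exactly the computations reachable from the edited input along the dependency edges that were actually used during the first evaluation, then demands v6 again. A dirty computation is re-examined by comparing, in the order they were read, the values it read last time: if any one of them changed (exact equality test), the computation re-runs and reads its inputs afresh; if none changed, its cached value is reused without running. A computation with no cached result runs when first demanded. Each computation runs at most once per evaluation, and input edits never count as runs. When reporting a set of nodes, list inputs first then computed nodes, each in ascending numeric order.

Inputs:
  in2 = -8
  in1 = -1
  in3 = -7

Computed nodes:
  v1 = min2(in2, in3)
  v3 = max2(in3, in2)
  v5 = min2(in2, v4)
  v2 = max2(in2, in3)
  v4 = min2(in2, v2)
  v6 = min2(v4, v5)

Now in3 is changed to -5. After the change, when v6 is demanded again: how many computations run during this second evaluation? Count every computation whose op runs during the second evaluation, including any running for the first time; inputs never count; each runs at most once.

First demand of the output computes:
  v2 = max2(-8, -7) = -7
  v4 = min2(-8, -7) = -8
  v5 = min2(-8, -8) = -8
  v6 = min2(-8, -8) = -8

After the edit, cleaning proceeds:
  v2: a read changed (in3 -7->-5) — executes, giving -5.
  v4: a read changed (v2 -7->-5) — executes, giving -8 — identical to its old value.
  v5: dirty, but its reads are unchanged (in2 unchanged, v4 unchanged); cached -8 stands.
  v6: dirty, but its reads are unchanged (v4 unchanged, v5 unchanged); cached -8 stands.

Note the absorption at v4: it re-runs yet its value is the same, leaving the output's value untouched.

2 computations run: v2, v4.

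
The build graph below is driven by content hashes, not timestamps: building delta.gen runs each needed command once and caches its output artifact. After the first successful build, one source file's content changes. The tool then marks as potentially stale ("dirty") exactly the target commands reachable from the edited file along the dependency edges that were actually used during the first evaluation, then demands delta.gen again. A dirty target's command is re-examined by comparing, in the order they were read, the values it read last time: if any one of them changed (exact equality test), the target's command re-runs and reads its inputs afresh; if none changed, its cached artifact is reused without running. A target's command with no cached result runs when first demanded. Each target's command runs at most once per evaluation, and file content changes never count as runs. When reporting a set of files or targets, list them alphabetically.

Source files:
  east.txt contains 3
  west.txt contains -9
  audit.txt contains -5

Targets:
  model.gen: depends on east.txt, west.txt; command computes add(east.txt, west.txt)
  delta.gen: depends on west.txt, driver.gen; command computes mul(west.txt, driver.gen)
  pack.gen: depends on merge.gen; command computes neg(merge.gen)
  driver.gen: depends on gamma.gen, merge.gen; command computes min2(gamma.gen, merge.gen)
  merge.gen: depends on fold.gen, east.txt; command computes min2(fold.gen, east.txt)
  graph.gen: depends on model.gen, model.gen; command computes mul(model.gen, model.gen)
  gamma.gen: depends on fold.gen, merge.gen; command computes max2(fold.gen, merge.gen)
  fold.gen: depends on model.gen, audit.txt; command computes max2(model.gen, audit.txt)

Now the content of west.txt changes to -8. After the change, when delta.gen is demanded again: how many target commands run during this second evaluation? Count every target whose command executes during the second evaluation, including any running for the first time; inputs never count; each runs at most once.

Run set: delta.gen, fold.gen, model.gen (3 run).
The important point: at merge.gen every value read last time is unchanged, so the dirty flag clears without a run.

Initial pass — values computed on the first demand:
  model.gen = add(3, -9) = -6
  fold.gen = max2(-6, -5) = -5
  merge.gen = min2(-5, 3) = -5
  gamma.gen = max2(-5, -5) = -5
  driver.gen = min2(-5, -5) = -5
  delta.gen = mul(-9, -5) = 45

Second demand — change propagation:
  model.gen: re-runs because west.txt -9->-8; new result -5.
  fold.gen: re-runs because model.gen -6->-5; new result -5 (unchanged).
  merge.gen: re-examined; everything it read last time is the same (fold.gen unchanged, east.txt unchanged) — cache -5 kept, no run.
  gamma.gen: re-examined; everything it read last time is the same (fold.gen unchanged, merge.gen unchanged) — cache -5 kept, no run.
  driver.gen: re-examined; everything it read last time is the same (gamma.gen unchanged, merge.gen unchanged) — cache -5 kept, no run.
  delta.gen: re-runs because west.txt -9->-8; new result 40.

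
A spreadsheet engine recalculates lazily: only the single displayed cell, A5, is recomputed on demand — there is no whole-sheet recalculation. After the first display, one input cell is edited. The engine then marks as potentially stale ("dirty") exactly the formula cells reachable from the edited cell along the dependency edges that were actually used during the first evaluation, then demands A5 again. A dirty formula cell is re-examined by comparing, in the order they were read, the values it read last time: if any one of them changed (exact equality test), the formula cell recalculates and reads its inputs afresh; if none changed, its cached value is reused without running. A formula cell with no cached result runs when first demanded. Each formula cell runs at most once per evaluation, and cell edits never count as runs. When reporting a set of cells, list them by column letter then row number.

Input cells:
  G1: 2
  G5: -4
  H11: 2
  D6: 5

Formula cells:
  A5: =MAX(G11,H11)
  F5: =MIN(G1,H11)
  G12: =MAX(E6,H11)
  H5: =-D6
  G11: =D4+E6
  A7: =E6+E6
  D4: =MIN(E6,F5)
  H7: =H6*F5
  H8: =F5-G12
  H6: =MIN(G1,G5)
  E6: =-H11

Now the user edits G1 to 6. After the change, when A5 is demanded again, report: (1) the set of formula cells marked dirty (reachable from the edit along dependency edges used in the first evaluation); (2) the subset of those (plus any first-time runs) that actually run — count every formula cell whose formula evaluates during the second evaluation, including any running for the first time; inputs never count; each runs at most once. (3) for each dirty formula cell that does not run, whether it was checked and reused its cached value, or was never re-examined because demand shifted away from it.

First evaluation (everything demanded from the output):
  E6 = -(2) = -2
  F5 = MIN(2, 2) = 2
  D4 = MIN(-2, 2) = -2
  G11 = -2 + -2 = -4
  A5 = MAX(-4, 2) = 2

Propagation after the edit:
  F5: runs — G1 2->6; result 2 (same value as before).
  D4: checked — values it read are unchanged (E6 unchanged, F5 unchanged); reused cached -2 without running.
  G11: checked — values it read are unchanged (D4 unchanged, E6 unchanged); reused cached -4 without running.
  A5: checked — values it read are unchanged (G11 unchanged, H11 unchanged); reused cached 2 without running.

Key observation: the change is absorbed at F5 — it re-runs but produces the same value, and the output's value is unchanged.

Marked dirty: A5, D4, F5, G11.
Formula cells that run: F5 — 1 in total.
Checked but reused from cache: A5, D4, G11.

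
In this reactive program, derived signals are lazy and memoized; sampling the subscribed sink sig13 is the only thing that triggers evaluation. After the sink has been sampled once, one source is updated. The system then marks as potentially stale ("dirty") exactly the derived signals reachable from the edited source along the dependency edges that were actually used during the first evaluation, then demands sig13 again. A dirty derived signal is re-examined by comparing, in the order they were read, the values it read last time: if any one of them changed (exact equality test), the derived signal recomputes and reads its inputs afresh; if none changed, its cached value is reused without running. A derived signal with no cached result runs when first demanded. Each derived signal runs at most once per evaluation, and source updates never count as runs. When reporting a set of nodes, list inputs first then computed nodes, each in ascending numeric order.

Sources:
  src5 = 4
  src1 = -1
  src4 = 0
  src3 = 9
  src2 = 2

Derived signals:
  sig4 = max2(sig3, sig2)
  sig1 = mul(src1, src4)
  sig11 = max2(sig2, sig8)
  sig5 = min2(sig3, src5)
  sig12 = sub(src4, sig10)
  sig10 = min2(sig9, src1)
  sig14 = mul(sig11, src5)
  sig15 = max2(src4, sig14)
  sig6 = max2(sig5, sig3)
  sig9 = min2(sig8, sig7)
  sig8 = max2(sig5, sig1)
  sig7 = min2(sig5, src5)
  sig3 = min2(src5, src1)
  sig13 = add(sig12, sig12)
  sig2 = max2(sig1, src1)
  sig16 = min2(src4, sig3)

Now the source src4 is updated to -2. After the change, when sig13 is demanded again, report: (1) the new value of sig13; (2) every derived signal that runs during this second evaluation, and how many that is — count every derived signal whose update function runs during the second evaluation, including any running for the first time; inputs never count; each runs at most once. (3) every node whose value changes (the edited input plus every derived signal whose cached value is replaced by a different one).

First demand of the output computes:
  sig1 = mul(-1, 0) = 0
  sig3 = min2(4, -1) = -1
  sig5 = min2(-1, 4) = -1
  sig7 = min2(-1, 4) = -1
  sig8 = max2(-1, 0) = 0
  sig9 = min2(0, -1) = -1
  sig10 = min2(-1, -1) = -1
  sig12 = sub(0, -1) = 1
  sig13 = add(1, 1) = 2

After the edit, cleaning proceeds:
  sig1: a read changed (src4 0->-2) — executes, giving 2.
  sig8: a read changed (sig1 0->2) — executes, giving 2.
  sig9: a read changed (sig8 0->2) — executes, giving -1 — identical to its old value.
  sig10: dirty, but its reads are unchanged (sig9 unchanged, src1 unchanged); cached -1 stands.
  sig12: a read changed (src4 0->-2) — executes, giving -1.
  sig13: a read changed (sig12 1->-1; sig12 1->-1) — executes, giving -2.

Note where the cutoff bites: sig10 is checked, finds nothing changed, and keeps its cache.

Demanding sig13 again yields -2.
5 derived signals run: sig1, sig8, sig9, sig12, sig13.
The nodes whose values change: src4, sig1, sig8, sig12, sig13.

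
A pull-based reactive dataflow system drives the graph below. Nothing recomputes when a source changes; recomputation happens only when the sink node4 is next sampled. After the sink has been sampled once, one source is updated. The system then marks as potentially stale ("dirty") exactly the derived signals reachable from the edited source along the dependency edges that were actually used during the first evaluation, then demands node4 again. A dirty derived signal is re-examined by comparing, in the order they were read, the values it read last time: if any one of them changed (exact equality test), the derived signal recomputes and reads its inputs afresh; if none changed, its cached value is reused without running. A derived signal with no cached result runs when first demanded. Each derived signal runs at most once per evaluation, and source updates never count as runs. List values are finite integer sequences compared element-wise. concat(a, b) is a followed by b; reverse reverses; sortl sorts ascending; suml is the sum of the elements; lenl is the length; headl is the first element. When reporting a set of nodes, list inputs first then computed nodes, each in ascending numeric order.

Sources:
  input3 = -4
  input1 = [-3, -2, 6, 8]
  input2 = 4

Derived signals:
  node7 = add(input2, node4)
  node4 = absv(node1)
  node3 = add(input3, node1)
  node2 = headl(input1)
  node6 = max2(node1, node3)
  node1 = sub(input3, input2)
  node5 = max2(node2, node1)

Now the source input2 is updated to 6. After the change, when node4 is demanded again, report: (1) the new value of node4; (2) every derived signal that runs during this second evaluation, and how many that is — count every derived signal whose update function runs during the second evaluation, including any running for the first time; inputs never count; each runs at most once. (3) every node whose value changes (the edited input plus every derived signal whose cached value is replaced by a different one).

First evaluation (everything demanded from the output):
  node1 = sub(-4, 4) = -8
  node4 = absv(-8) = 8

Propagation after the edit:
  node1: runs — input2 4->6; result -10.
  node4: runs — node1 -8->-10; result 10.

New value of node4: 10.
Derived signals that run: node1, node4 — 2 in total.
Values that change: input2, node1, node4.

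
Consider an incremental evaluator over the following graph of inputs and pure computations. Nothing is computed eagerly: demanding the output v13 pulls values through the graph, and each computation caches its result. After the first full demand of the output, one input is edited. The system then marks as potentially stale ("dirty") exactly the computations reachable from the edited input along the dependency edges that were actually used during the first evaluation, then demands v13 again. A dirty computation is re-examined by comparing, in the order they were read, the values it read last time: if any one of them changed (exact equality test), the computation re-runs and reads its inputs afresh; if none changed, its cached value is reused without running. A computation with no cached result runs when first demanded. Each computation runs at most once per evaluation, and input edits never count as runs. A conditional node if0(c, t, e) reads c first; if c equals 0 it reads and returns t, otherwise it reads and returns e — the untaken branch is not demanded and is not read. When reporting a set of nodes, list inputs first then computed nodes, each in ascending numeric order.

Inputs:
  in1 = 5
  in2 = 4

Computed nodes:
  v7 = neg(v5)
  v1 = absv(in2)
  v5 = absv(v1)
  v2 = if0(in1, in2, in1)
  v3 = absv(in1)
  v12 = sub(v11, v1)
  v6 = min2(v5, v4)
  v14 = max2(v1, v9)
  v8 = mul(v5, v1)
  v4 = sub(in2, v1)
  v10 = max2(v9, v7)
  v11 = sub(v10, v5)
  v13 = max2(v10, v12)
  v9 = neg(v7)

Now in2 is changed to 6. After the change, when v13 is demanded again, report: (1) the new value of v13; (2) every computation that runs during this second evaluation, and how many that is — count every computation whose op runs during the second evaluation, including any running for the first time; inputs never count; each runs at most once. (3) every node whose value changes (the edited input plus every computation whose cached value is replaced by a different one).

Initial pass — values computed on the first demand:
  v1 = absv(4) = 4
  v5 = absv(4) = 4
  v7 = neg(4) = -4
  v9 = neg(-4) = 4
  v10 = max2(4, -4) = 4
  v11 = sub(4, 4) = 0
  v12 = sub(0, 4) = -4
  v13 = max2(4, -4) = 4

Second demand — change propagation:
  v1: re-runs because in2 4->6; new result 6.
  v5: re-runs because v1 4->6; new result 6.
  v7: re-runs because v5 4->6; new result -6.
  v9: re-runs because v7 -4->-6; new result 6.
  v10: re-runs because v9 4->6; v7 -4->-6; new result 6.
  v11: re-runs because v10 4->6; v5 4->6; new result 0 (unchanged).
  v12: re-runs because v1 4->6; new result -6.
  v13: re-runs because v10 4->6; v12 -4->-6; new result 6.

v13 now evaluates to 6.
Run set: v1, v5, v7, v9, v10, v11, v12, v13 (8 run).
Changed values: in2, v1, v5, v7, v9, v10, v12, v13.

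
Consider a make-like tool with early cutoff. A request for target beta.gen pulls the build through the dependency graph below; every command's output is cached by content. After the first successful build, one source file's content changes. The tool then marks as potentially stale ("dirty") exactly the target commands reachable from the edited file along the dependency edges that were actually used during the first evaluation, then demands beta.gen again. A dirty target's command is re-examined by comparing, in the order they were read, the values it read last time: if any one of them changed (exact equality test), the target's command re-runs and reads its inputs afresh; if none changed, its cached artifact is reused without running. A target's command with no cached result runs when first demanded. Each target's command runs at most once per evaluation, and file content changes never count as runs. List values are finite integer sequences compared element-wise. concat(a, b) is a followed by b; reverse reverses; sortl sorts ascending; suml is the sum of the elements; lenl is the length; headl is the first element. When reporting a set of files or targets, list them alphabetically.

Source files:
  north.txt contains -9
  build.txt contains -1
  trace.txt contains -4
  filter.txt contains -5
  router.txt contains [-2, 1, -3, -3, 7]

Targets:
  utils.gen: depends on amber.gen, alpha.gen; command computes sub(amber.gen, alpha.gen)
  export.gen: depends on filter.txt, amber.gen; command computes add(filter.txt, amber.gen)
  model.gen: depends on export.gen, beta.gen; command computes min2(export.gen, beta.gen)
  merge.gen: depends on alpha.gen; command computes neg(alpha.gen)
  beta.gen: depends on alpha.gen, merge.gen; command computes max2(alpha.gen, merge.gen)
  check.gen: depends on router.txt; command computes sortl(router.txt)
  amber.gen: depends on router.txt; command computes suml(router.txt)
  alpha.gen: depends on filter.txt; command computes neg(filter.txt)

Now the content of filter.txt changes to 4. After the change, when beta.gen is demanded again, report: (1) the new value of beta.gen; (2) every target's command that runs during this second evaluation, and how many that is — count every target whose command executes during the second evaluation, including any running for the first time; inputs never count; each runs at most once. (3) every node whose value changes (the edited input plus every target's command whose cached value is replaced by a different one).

First demand of the output computes:
  alpha.gen = neg(-5) = 5
  merge.gen = neg(5) = -5
  beta.gen = max2(5, -5) = 5

After the edit, cleaning proceeds:
  alpha.gen: a read changed (filter.txt -5->4) — executes, giving -4.
  merge.gen: a read changed (alpha.gen 5->-4) — executes, giving 4.
  beta.gen: a read changed (alpha.gen 5->-4; merge.gen -5->4) — executes, giving 4.

Demanding beta.gen again yields 4.
3 target commands run: alpha.gen, beta.gen, merge.gen.
The nodes whose values change: alpha.gen, beta.gen, filter.txt, merge.gen.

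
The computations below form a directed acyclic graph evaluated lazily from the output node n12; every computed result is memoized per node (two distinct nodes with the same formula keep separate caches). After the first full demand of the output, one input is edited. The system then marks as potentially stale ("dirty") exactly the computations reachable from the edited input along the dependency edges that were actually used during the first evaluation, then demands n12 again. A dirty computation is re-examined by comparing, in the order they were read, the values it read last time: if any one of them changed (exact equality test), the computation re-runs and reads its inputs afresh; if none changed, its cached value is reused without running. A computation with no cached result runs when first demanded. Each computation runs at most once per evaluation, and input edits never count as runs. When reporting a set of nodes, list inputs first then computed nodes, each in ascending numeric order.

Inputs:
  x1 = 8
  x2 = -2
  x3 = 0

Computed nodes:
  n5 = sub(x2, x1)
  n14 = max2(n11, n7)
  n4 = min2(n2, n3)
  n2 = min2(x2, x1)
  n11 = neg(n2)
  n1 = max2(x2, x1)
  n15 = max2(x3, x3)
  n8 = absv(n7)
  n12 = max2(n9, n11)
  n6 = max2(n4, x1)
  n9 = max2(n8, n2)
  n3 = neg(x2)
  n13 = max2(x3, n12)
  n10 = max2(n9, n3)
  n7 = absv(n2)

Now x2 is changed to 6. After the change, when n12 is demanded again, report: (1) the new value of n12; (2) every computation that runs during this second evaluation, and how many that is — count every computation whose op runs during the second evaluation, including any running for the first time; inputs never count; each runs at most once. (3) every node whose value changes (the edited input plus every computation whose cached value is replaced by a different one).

Demanding n12 again yields 6.
6 computations run: n2, n7, n8, n9, n11, n12.
The nodes whose values change: x2, n2, n7, n8, n9, n11, n12.

First demand of the output computes:
  n2 = min2(-2, 8) = -2
  n7 = absv(-2) = 2
  n8 = absv(2) = 2
  n9 = max2(2, -2) = 2
  n11 = neg(-2) = 2
  n12 = max2(2, 2) = 2

After the edit, cleaning proceeds:
  n2: a read changed (x2 -2->6) — executes, giving 6.
  n7: a read changed (n2 -2->6) — executes, giving 6.
  n8: a read changed (n7 2->6) — executes, giving 6.
  n9: a read changed (n8 2->6; n2 -2->6) — executes, giving 6.
  n11: a read changed (n2 -2->6) — executes, giving -6.
  n12: a read changed (n9 2->6; n11 2->-6) — executes, giving 6.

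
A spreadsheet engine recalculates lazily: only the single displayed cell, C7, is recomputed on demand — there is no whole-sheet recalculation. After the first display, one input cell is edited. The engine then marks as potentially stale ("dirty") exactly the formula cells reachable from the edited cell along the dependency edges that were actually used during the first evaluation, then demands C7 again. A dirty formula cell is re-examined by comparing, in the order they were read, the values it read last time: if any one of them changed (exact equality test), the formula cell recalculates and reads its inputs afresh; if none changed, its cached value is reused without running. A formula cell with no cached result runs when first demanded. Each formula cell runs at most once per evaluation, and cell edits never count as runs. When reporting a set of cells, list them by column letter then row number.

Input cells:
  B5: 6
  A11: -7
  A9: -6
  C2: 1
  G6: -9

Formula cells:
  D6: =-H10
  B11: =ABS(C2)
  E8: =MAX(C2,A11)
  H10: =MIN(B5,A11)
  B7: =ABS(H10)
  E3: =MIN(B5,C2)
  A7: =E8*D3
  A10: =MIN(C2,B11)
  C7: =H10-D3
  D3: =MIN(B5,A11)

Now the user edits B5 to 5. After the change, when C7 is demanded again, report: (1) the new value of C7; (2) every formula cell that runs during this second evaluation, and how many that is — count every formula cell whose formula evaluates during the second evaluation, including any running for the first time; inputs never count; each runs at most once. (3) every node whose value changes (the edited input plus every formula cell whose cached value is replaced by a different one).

New value of C7: 0.
Formula cells that run: D3, H10 — 2 in total.
Values that change: B5.
Key observation: the cutoff stops propagation at C7 — its inputs' values are unchanged, so it reuses its cache.

First evaluation (everything demanded from the output):
  D3 = MIN(6, -7) = -7
  H10 = MIN(6, -7) = -7
  C7 = -7 - -7 = 0

Propagation after the edit:
  D3: runs — B5 6->5; result -7 (same value as before).
  H10: runs — B5 6->5; result -7 (same value as before).
  C7: checked — values it read are unchanged (H10 unchanged, D3 unchanged); reused cached 0 without running.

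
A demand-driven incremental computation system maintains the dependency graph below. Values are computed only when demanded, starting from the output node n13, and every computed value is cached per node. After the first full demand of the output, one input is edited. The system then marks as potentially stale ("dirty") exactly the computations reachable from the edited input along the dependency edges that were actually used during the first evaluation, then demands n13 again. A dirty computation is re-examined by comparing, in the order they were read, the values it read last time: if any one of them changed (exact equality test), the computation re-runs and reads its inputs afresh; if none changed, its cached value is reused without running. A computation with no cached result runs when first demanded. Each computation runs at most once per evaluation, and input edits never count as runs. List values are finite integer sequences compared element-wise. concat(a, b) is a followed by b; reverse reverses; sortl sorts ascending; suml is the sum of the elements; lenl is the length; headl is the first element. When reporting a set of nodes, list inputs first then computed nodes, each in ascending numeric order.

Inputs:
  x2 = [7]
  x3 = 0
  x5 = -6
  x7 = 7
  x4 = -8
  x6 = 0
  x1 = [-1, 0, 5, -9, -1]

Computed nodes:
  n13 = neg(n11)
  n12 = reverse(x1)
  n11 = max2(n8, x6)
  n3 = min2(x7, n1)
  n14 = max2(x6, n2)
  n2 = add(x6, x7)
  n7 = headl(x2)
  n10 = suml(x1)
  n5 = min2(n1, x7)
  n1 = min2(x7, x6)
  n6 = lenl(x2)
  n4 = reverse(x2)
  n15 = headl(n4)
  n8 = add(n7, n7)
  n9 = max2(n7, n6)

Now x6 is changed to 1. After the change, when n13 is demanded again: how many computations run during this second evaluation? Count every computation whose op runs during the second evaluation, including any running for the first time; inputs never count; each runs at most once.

Computations that run: n11 — 1 in total.
Key observation: the change is absorbed at n11 — it re-runs but produces the same value, and the output's value is unchanged.

First evaluation (everything demanded from the output):
  n7 = headl([7]) = 7
  n8 = add(7, 7) = 14
  n11 = max2(14, 0) = 14
  n13 = neg(14) = -14

Propagation after the edit:
  n11: runs — x6 0->1; result 14 (same value as before).
  n13: checked — values it read are unchanged (n11 unchanged); reused cached -14 without running.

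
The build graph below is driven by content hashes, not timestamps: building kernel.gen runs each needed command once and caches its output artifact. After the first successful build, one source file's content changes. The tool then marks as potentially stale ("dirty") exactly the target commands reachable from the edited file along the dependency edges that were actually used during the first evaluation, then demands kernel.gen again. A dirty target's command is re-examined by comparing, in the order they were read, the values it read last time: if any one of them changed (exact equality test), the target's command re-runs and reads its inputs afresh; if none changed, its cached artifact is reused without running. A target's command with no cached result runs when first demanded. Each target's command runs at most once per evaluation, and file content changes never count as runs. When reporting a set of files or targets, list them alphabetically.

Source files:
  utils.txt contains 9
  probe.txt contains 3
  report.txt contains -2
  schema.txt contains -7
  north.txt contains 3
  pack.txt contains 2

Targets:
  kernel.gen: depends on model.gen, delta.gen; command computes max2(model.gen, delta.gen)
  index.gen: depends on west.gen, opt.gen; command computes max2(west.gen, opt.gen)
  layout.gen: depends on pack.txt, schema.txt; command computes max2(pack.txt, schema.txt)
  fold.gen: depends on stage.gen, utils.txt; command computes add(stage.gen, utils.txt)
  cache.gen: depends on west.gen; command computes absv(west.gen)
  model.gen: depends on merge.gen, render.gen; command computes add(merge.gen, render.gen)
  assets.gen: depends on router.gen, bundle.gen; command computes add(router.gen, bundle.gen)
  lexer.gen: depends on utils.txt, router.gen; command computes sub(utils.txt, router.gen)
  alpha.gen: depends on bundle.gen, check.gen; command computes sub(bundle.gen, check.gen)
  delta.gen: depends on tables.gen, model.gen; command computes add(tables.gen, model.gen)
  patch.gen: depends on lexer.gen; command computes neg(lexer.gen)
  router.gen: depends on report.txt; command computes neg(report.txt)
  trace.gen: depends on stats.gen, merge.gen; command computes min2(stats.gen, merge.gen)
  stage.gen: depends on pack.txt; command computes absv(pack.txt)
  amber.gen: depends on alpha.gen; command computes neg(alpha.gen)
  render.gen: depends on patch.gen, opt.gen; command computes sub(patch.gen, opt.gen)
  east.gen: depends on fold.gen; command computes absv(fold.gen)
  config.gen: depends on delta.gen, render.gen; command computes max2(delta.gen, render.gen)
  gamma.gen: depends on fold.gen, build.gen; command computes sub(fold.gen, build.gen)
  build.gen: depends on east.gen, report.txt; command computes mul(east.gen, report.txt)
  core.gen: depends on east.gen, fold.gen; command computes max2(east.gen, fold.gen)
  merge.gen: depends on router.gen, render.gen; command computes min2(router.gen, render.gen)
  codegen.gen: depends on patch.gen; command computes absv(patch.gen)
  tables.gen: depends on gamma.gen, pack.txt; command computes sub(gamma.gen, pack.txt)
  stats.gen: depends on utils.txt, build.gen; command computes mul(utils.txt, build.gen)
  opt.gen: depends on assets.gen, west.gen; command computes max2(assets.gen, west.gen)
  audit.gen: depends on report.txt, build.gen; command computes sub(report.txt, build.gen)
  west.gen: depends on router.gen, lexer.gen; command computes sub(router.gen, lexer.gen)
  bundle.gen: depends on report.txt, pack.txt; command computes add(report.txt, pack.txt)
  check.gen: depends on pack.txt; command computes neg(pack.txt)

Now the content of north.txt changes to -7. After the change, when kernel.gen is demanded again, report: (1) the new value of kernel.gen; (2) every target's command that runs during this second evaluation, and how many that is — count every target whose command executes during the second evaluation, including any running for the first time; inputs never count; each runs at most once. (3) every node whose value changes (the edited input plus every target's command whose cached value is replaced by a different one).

Initial pass — values computed on the first demand:
  bundle.gen = add(-2, 2) = 0
  router.gen = neg(-2) = 2
  assets.gen = add(2, 0) = 2
  lexer.gen = sub(9, 2) = 7
  patch.gen = neg(7) = -7
  stage.gen = absv(2) = 2
  fold.gen = add(2, 9) = 11
  east.gen = absv(11) = 11
  build.gen = mul(11, -2) = -22
  gamma.gen = sub(11, -22) = 33
  tables.gen = sub(33, 2) = 31
  west.gen = sub(2, 7) = -5
  opt.gen = max2(2, -5) = 2
  render.gen = sub(-7, 2) = -9
  merge.gen = min2(2, -9) = -9
  model.gen = add(-9, -9) = -18
  delta.gen = add(31, -18) = 13
  kernel.gen = max2(-18, 13) = 13

Second demand — change propagation:
  no demanded computation ever read north.txt, so the edit dirties nothing and nothing runs.

The important point: nothing the output needs ever reads north.txt, so the edit is invisible to it.

kernel.gen now evaluates to 13.
Run set: none (0 run).
Changed values: north.txt.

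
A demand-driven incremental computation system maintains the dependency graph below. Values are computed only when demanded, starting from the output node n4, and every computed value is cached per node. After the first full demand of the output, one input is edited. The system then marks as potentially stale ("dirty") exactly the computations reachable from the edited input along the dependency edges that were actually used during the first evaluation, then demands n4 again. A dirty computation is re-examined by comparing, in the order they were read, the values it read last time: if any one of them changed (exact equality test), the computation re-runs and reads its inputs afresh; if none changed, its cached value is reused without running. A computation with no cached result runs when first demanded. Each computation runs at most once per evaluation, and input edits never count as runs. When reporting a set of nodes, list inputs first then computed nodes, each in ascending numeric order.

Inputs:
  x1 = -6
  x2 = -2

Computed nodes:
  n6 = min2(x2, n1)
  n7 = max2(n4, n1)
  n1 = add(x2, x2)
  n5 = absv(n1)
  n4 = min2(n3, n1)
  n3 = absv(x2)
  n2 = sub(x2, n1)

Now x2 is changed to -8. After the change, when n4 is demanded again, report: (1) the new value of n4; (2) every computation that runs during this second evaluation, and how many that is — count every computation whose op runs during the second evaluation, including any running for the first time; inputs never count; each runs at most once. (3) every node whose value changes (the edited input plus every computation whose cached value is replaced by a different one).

New value of n4: -16.
Computations that run: n1, n3, n4 — 3 in total.
Values that change: x2, n1, n3, n4.

First evaluation (everything demanded from the output):
  n1 = add(-2, -2) = -4
  n3 = absv(-2) = 2
  n4 = min2(2, -4) = -4

Propagation after the edit:
  n1: runs — x2 -2->-8; x2 -2->-8; result -16.
  n3: runs — x2 -2->-8; result 8.
  n4: runs — n3 2->8; n1 -4->-16; result -16.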